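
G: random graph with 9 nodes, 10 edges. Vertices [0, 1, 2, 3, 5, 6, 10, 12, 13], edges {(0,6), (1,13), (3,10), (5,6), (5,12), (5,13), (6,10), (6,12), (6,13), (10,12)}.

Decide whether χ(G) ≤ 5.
Yes, G is 5-colorable

A valid 5-coloring: color 1: [1, 2, 3, 6]; color 2: [0, 5, 10]; color 3: [12, 13].
(χ(G) = 3 ≤ 5.)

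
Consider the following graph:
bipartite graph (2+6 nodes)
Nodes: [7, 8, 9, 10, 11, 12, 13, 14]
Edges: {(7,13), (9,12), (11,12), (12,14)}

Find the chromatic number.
χ(G) = 2

Clique number ω(G) = 2 (lower bound: χ ≥ ω).
The graph is bipartite (no odd cycle), so 2 colors suffice: χ(G) = 2.
A valid 2-coloring: color 1: [8, 10, 12, 13]; color 2: [7, 9, 11, 14].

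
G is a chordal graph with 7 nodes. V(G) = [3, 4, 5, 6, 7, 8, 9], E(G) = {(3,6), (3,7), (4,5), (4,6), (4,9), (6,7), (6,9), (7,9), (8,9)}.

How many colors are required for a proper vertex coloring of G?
χ(G) = 3

Clique number ω(G) = 3 (lower bound: χ ≥ ω).
The clique on [4, 6, 9] has size 3, forcing χ ≥ 3, and the coloring below uses 3 colors, so χ(G) = 3.
A valid 3-coloring: color 1: [5, 6, 8]; color 2: [3, 9]; color 3: [4, 7].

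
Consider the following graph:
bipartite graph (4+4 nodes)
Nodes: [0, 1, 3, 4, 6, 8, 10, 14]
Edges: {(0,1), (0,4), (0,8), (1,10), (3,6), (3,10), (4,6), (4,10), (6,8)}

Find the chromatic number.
χ(G) = 2

Clique number ω(G) = 2 (lower bound: χ ≥ ω).
The graph is bipartite (no odd cycle), so 2 colors suffice: χ(G) = 2.
A valid 2-coloring: color 1: [1, 3, 4, 8, 14]; color 2: [0, 6, 10].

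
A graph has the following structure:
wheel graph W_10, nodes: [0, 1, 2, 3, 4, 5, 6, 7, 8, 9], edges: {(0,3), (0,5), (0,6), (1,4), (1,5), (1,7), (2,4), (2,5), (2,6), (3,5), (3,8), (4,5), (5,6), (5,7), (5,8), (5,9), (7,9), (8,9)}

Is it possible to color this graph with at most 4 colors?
A valid 4-coloring: color 1: [5]; color 2: [4, 6, 7, 8]; color 3: [0, 1, 2, 9]; color 4: [3].
(χ(G) = 4 ≤ 4.)

Yes, G is 4-colorable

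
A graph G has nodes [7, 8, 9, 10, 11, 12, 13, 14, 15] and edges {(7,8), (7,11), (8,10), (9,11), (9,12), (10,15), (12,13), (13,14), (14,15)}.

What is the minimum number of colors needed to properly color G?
χ(G) = 3

Clique number ω(G) = 2 (lower bound: χ ≥ ω).
Odd cycle [12, 9, 11, 7, 8, 10, 15, 14, 13] needs 3 colors (χ ≥ 3).
The coloring below uses 3 colors, so χ(G) = 3.
A valid 3-coloring: color 1: [8, 11, 12, 14]; color 2: [7, 9, 10, 13]; color 3: [15].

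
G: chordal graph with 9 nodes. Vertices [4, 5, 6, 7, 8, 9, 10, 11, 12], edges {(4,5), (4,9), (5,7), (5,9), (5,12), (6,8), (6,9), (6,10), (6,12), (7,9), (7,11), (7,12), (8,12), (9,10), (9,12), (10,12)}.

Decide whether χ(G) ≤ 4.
Yes, G is 4-colorable

A valid 4-coloring: color 1: [8, 9, 11]; color 2: [4, 12]; color 3: [6, 7]; color 4: [5, 10].
(χ(G) = 4 ≤ 4.)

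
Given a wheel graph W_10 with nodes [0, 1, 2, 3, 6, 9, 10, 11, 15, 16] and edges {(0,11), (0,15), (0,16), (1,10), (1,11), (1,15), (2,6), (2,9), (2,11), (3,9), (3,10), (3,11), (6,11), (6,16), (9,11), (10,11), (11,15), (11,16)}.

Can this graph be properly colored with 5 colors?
A valid 5-coloring: color 1: [11]; color 2: [0, 1, 6, 9]; color 3: [2, 10, 15, 16]; color 4: [3].
(χ(G) = 4 ≤ 5.)

Yes, G is 5-colorable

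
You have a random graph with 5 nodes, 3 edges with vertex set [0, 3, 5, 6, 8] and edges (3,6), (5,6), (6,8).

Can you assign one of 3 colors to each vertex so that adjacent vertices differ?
A valid 3-coloring: color 1: [0, 6]; color 2: [3, 5, 8].
(χ(G) = 2 ≤ 3.)

Yes, G is 3-colorable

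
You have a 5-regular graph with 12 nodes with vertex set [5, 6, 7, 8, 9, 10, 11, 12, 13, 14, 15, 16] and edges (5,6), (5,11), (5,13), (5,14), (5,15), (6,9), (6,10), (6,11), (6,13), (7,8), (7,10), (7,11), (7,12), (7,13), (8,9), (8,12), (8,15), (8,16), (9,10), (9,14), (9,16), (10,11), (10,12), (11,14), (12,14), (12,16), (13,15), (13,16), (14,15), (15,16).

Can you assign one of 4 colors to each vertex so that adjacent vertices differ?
Yes, G is 4-colorable

A valid 4-coloring: color 1: [6, 7, 14, 16]; color 2: [9, 11, 12, 15]; color 3: [5, 8, 10]; color 4: [13].
(χ(G) = 4 ≤ 4.)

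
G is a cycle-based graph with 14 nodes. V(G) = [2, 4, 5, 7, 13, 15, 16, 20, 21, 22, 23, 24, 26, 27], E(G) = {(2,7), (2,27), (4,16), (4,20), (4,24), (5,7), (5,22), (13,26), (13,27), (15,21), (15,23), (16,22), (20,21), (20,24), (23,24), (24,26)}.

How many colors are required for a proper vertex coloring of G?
Clique number ω(G) = 3 (lower bound: χ ≥ ω).
The clique on [4, 20, 24] has size 3, forcing χ ≥ 3, and the coloring below uses 3 colors, so χ(G) = 3.
A valid 3-coloring: color 1: [2, 5, 13, 15, 16, 24]; color 2: [7, 20, 22, 23, 26, 27]; color 3: [4, 21].

χ(G) = 3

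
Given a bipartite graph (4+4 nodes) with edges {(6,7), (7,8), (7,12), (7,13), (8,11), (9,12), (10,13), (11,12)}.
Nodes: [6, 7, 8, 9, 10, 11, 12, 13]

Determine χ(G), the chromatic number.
Clique number ω(G) = 2 (lower bound: χ ≥ ω).
The graph is bipartite (no odd cycle), so 2 colors suffice: χ(G) = 2.
A valid 2-coloring: color 1: [7, 9, 10, 11]; color 2: [6, 8, 12, 13].

χ(G) = 2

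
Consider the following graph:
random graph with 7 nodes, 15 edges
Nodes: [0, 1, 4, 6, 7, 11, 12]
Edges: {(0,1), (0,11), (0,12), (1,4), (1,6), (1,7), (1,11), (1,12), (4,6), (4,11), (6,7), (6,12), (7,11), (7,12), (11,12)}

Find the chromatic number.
χ(G) = 4

Clique number ω(G) = 4 (lower bound: χ ≥ ω).
The clique on [0, 1, 11, 12] has size 4, forcing χ ≥ 4, and the coloring below uses 4 colors, so χ(G) = 4.
A valid 4-coloring: color 1: [1]; color 2: [6, 11]; color 3: [4, 12]; color 4: [0, 7].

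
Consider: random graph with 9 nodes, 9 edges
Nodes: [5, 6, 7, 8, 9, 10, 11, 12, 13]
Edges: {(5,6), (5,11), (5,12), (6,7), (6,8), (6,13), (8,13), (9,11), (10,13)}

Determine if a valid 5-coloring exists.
Yes, G is 5-colorable

A valid 5-coloring: color 1: [6, 10, 11, 12]; color 2: [5, 7, 9, 13]; color 3: [8].
(χ(G) = 3 ≤ 5.)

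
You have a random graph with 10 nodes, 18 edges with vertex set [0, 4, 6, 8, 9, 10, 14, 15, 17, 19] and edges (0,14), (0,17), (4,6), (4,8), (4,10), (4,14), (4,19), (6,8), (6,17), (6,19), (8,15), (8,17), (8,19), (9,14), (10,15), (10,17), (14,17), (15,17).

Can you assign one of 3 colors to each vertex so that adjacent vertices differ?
No, G is not 3-colorable

The clique on vertices [4, 6, 8, 19] has size 4 > 3, so it alone needs 4 colors.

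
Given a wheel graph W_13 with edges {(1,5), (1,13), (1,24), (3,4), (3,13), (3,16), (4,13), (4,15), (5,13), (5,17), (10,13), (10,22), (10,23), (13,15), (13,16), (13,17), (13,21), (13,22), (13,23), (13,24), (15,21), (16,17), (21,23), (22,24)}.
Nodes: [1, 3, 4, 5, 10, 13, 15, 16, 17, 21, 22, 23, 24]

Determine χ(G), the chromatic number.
χ(G) = 3

Clique number ω(G) = 3 (lower bound: χ ≥ ω).
The clique on [1, 13, 24] has size 3, forcing χ ≥ 3, and the coloring below uses 3 colors, so χ(G) = 3.
A valid 3-coloring: color 1: [13]; color 2: [4, 5, 10, 16, 21, 24]; color 3: [1, 3, 15, 17, 22, 23].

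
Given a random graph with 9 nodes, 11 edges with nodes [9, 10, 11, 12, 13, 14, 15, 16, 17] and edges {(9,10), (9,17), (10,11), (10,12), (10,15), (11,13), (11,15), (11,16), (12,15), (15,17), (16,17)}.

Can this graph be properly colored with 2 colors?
The clique on vertices [10, 11, 15] has size 3 > 2, so it alone needs 3 colors.

No, G is not 2-colorable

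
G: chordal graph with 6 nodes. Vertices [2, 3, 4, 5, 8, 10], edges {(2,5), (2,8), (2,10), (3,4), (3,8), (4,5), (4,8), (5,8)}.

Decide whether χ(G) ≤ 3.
Yes, G is 3-colorable

A valid 3-coloring: color 1: [8, 10]; color 2: [2, 4]; color 3: [3, 5].
(χ(G) = 3 ≤ 3.)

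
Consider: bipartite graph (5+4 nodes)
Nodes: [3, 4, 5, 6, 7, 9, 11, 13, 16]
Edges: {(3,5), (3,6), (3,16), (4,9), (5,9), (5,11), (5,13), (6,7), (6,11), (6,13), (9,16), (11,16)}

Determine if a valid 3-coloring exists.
Yes, G is 3-colorable

A valid 3-coloring: color 1: [4, 5, 6, 16]; color 2: [3, 7, 9, 11, 13].
(χ(G) = 2 ≤ 3.)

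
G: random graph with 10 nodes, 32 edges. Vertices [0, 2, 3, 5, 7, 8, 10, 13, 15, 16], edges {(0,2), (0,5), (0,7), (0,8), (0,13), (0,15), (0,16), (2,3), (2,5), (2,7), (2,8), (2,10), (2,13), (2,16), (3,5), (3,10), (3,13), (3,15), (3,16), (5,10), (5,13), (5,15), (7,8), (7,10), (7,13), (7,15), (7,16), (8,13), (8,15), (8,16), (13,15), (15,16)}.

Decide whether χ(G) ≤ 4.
No, G is not 4-colorable

The clique on vertices [0, 2, 7, 8, 16] has size 5 > 4, so it alone needs 5 colors.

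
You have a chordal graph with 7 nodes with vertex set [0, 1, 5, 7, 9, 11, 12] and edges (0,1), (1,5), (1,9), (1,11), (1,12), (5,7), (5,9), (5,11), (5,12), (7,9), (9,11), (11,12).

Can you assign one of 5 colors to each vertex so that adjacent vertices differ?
A valid 5-coloring: color 1: [0, 5]; color 2: [1, 7]; color 3: [11]; color 4: [9, 12].
(χ(G) = 4 ≤ 5.)

Yes, G is 5-colorable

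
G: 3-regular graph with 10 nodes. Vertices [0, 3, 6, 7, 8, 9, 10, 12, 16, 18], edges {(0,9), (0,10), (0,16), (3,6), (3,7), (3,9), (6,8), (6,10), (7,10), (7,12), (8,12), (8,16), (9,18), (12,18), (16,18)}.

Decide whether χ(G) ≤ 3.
A valid 3-coloring: color 1: [6, 9, 12, 16]; color 2: [3, 8, 10, 18]; color 3: [0, 7].
(χ(G) = 3 ≤ 3.)

Yes, G is 3-colorable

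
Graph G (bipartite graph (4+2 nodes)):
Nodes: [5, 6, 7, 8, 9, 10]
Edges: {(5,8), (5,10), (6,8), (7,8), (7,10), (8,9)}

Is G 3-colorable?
A valid 3-coloring: color 1: [8, 10]; color 2: [5, 6, 7, 9].
(χ(G) = 2 ≤ 3.)

Yes, G is 3-colorable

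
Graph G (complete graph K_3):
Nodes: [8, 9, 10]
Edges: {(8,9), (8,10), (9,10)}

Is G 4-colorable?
Yes, G is 4-colorable

A valid 4-coloring: color 1: [10]; color 2: [8]; color 3: [9].
(χ(G) = 3 ≤ 4.)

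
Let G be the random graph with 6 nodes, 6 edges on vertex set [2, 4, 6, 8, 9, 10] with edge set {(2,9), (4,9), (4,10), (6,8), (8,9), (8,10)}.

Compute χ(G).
Clique number ω(G) = 2 (lower bound: χ ≥ ω).
The graph is bipartite (no odd cycle), so 2 colors suffice: χ(G) = 2.
A valid 2-coloring: color 1: [6, 9, 10]; color 2: [2, 4, 8].

χ(G) = 2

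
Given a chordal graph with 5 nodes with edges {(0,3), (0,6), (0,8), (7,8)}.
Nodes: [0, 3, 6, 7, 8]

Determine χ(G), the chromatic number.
Clique number ω(G) = 2 (lower bound: χ ≥ ω).
The graph is bipartite (no odd cycle), so 2 colors suffice: χ(G) = 2.
A valid 2-coloring: color 1: [0, 7]; color 2: [3, 6, 8].

χ(G) = 2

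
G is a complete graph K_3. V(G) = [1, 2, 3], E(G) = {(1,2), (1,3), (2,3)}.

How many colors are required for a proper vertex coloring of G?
χ(G) = 3

Clique number ω(G) = 3 (lower bound: χ ≥ ω).
The clique on [1, 2, 3] has size 3, forcing χ ≥ 3, and the coloring below uses 3 colors, so χ(G) = 3.
A valid 3-coloring: color 1: [3]; color 2: [1]; color 3: [2].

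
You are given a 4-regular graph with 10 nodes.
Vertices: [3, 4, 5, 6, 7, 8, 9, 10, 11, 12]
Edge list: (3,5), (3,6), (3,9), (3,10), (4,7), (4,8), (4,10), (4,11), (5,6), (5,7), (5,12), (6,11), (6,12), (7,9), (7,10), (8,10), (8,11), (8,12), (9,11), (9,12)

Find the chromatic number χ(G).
Clique number ω(G) = 3 (lower bound: χ ≥ ω).
Suppose a proper 3-coloring c exists. The clique [3, 5, 6] takes 3 distinct colors; by symmetry let c(3) = 1, c(5) = 2, c(6) = 3.
- Vertex 12: neighbors [5, 6] already have colors [2, 3] ⇒ c(12) = 1.
- Vertex 7: neighbors [5] already have colors [2]; try each remaining color.
- Case c(7) = 1:
  - Vertex 4: neighbors [7] already have colors [1]; try each remaining color.
  - Case c(4) = 2:
    - Vertex 8: neighbors [12, 4] already have colors [1, 2] ⇒ c(8) = 3.
    - Vertex 10: neighbors [3, 4, 8] already have colors [1, 2, 3] — all 3 colors blocked. Contradiction.
  - Case c(4) = 3:
    - Vertex 8: neighbors [12, 4] already have colors [1, 3] ⇒ c(8) = 2.
    - Vertex 10: neighbors [3, 8, 4] already have colors [1, 2, 3] — all 3 colors blocked. Contradiction.
- Case c(7) = 3:
  - Vertex 10: neighbors [3, 7] already have colors [1, 3] ⇒ c(10) = 2.
  - Vertex 4: neighbors [10, 7] already have colors [2, 3] ⇒ c(4) = 1.
  - Vertex 11: neighbors [4, 6] already have colors [1, 3] ⇒ c(11) = 2.
  - Vertex 9: neighbors [3, 11, 7] already have colors [1, 2, 3] — all 3 colors blocked. Contradiction.
Every case ends in a contradiction, so G has no proper 3-coloring (χ ≥ 4).
The coloring below uses 4 colors, so χ(G) = 4.
A valid 4-coloring: color 1: [10, 11, 12]; color 2: [4, 6, 9]; color 3: [3, 7, 8]; color 4: [5].

χ(G) = 4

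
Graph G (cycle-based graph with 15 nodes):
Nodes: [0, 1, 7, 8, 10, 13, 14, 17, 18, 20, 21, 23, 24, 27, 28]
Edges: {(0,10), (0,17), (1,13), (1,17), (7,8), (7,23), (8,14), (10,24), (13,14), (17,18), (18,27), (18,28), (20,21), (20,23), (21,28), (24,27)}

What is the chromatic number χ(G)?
χ(G) = 3

Clique number ω(G) = 2 (lower bound: χ ≥ ω).
Odd cycle [1, 13, 14, 8, 7, 23, 20, 21, 28, 18, 17] needs 3 colors (χ ≥ 3).
The coloring below uses 3 colors, so χ(G) = 3.
A valid 3-coloring: color 1: [8, 10, 13, 17, 21, 23, 27]; color 2: [0, 1, 7, 14, 18, 20, 24]; color 3: [28].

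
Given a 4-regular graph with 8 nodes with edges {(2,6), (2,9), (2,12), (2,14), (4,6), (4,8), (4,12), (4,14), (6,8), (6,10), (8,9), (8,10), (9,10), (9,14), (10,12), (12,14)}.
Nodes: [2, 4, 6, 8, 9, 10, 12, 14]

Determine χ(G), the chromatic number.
χ(G) = 3

Clique number ω(G) = 3 (lower bound: χ ≥ ω).
The clique on [8, 9, 10] has size 3, forcing χ ≥ 3, and the coloring below uses 3 colors, so χ(G) = 3.
A valid 3-coloring: color 1: [2, 4, 10]; color 2: [8, 14]; color 3: [6, 9, 12].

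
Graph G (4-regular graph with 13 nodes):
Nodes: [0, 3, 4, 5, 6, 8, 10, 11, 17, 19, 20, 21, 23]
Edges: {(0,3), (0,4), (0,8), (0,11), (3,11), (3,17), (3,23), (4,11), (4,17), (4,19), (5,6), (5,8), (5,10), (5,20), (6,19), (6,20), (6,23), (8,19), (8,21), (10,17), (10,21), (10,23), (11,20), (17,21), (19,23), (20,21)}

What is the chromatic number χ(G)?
Clique number ω(G) = 3 (lower bound: χ ≥ ω).
The clique on [0, 3, 11] has size 3, forcing χ ≥ 3, and the coloring below uses 3 colors, so χ(G) = 3.
A valid 3-coloring: color 1: [5, 11, 19, 21]; color 2: [3, 4, 6, 8, 10]; color 3: [0, 17, 20, 23].

χ(G) = 3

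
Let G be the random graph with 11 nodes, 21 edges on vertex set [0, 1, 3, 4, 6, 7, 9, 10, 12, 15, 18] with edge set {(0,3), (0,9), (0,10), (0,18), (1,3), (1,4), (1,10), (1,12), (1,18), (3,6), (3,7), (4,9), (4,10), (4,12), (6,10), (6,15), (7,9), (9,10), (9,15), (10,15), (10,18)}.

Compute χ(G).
Clique number ω(G) = 3 (lower bound: χ ≥ ω).
Odd cycle [4, 1, 18, 0, 9] needs 3 colors (χ ≥ 3).
Vertex 10 is adjacent to every vertex of [0, 1, 4, 9, 18], which already need 3 colors among themselves, so 10 needs a new color (χ ≥ 4).
The coloring below uses 4 colors, so χ(G) = 4.
A valid 4-coloring: color 1: [3, 10, 12]; color 2: [1, 6, 9]; color 3: [0, 4, 7, 15]; color 4: [18].

χ(G) = 4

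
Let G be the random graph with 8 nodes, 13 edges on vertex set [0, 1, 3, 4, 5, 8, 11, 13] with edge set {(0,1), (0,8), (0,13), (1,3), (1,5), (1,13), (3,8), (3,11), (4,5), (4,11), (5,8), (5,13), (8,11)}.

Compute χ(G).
χ(G) = 3

Clique number ω(G) = 3 (lower bound: χ ≥ ω).
The clique on [3, 8, 11] has size 3, forcing χ ≥ 3, and the coloring below uses 3 colors, so χ(G) = 3.
A valid 3-coloring: color 1: [0, 3, 5]; color 2: [1, 11]; color 3: [4, 8, 13].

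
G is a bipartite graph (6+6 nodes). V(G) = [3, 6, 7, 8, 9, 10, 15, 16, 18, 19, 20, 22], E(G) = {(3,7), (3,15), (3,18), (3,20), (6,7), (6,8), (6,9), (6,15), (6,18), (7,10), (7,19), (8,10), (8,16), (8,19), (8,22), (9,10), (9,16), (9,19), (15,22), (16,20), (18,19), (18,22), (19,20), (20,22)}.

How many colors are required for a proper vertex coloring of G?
χ(G) = 2

Clique number ω(G) = 2 (lower bound: χ ≥ ω).
The graph is bipartite (no odd cycle), so 2 colors suffice: χ(G) = 2.
A valid 2-coloring: color 1: [3, 6, 10, 16, 19, 22]; color 2: [7, 8, 9, 15, 18, 20].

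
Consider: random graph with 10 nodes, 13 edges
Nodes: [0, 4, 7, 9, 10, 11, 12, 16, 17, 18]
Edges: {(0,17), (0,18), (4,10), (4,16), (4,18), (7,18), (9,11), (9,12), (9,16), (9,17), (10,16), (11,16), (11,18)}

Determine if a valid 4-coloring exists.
A valid 4-coloring: color 1: [9, 10, 18]; color 2: [0, 7, 12, 16]; color 3: [4, 11, 17].
(χ(G) = 3 ≤ 4.)

Yes, G is 4-colorable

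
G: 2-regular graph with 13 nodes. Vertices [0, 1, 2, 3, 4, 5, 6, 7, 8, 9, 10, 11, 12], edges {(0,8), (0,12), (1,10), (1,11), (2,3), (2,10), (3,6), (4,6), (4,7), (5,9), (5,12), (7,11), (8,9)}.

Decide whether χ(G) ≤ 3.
A valid 3-coloring: color 1: [3, 4, 5, 8, 10, 11]; color 2: [1, 2, 6, 7, 9, 12]; color 3: [0].
(χ(G) = 3 ≤ 3.)

Yes, G is 3-colorable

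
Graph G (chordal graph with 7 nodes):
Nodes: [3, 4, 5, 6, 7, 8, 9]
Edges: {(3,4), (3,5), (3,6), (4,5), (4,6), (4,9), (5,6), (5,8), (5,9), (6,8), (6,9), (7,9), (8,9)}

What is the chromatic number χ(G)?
χ(G) = 4

Clique number ω(G) = 4 (lower bound: χ ≥ ω).
The clique on [5, 6, 8, 9] has size 4, forcing χ ≥ 4, and the coloring below uses 4 colors, so χ(G) = 4.
A valid 4-coloring: color 1: [3, 9]; color 2: [6, 7]; color 3: [5]; color 4: [4, 8].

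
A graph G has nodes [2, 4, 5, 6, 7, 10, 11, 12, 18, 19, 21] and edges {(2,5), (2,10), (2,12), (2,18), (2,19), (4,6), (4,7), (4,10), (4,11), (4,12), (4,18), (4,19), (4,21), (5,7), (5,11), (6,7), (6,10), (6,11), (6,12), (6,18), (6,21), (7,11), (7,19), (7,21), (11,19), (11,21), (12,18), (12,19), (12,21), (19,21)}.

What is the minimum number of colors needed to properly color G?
Clique number ω(G) = 5 (lower bound: χ ≥ ω).
The clique on [4, 7, 11, 19, 21] has size 5, forcing χ ≥ 5, and the coloring below uses 5 colors, so χ(G) = 5.
A valid 5-coloring: color 1: [2, 4]; color 2: [5, 6, 19]; color 3: [10, 18, 21]; color 4: [11, 12]; color 5: [7].

χ(G) = 5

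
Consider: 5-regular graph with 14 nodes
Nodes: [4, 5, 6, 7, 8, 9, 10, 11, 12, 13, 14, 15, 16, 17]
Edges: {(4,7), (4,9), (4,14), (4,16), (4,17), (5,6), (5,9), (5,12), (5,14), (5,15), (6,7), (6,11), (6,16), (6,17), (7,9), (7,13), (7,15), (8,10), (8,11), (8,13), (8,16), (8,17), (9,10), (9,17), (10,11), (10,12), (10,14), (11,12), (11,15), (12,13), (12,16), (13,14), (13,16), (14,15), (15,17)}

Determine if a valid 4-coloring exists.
A valid 4-coloring: color 1: [4, 5, 10, 13]; color 2: [7, 11, 14, 16, 17]; color 3: [6, 8, 9, 12, 15].
(χ(G) = 3 ≤ 4.)

Yes, G is 4-colorable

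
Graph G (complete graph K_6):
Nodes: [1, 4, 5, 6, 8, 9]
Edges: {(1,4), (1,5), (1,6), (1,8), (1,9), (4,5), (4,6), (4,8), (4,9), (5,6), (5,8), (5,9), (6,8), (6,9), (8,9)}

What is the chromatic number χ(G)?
Clique number ω(G) = 6 (lower bound: χ ≥ ω).
The clique on [1, 4, 5, 6, 8, 9] has size 6, forcing χ ≥ 6, and the coloring below uses 6 colors, so χ(G) = 6.
A valid 6-coloring: color 1: [9]; color 2: [8]; color 3: [1]; color 4: [5]; color 5: [6]; color 6: [4].

χ(G) = 6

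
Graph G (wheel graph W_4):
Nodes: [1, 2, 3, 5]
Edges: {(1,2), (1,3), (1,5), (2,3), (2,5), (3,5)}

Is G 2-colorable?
No, G is not 2-colorable

The clique on vertices [1, 2, 3, 5] has size 4 > 2, so it alone needs 4 colors.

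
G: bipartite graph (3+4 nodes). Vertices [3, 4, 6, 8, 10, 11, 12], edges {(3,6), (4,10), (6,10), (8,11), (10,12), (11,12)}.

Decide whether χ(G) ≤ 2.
Yes, G is 2-colorable

A valid 2-coloring: color 1: [3, 10, 11]; color 2: [4, 6, 8, 12].
(χ(G) = 2 ≤ 2.)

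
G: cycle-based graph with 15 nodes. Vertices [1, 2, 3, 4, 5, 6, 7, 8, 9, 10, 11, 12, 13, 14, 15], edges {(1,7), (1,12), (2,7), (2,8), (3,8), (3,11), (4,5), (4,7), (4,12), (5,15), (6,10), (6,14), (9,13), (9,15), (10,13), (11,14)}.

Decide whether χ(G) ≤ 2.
No, G is not 2-colorable

Odd cycle [2, 8, 3, 11, 14, 6, 10, 13, 9, 15, 5, 4, 7] needs 3 colors (χ ≥ 3).
Hence χ(G) ≥ 3 > 2, so no proper 2-coloring exists.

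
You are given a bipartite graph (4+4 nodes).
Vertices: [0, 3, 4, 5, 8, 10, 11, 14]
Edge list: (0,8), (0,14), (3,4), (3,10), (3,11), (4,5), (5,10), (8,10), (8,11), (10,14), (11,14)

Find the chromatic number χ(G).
χ(G) = 2

Clique number ω(G) = 2 (lower bound: χ ≥ ω).
The graph is bipartite (no odd cycle), so 2 colors suffice: χ(G) = 2.
A valid 2-coloring: color 1: [0, 4, 10, 11]; color 2: [3, 5, 8, 14].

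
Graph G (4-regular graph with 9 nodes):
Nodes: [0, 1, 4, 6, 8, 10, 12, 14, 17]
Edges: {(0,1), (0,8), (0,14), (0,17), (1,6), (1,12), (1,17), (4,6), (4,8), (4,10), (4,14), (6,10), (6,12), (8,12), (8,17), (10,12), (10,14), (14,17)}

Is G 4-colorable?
A valid 4-coloring: color 1: [6, 8, 14]; color 2: [1, 10]; color 3: [0, 4, 12]; color 4: [17].
(χ(G) = 4 ≤ 4.)

Yes, G is 4-colorable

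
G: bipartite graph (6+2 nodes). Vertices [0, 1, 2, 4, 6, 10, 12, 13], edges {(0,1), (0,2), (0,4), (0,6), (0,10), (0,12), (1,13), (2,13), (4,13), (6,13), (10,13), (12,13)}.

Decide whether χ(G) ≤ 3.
A valid 3-coloring: color 1: [0, 13]; color 2: [1, 2, 4, 6, 10, 12].
(χ(G) = 2 ≤ 3.)

Yes, G is 3-colorable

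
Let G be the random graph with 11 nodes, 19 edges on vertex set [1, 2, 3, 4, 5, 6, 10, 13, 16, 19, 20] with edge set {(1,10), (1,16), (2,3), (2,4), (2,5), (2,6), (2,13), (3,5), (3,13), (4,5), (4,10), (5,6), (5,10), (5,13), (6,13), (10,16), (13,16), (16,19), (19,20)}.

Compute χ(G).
Clique number ω(G) = 4 (lower bound: χ ≥ ω).
The clique on [2, 3, 5, 13] has size 4, forcing χ ≥ 4, and the coloring below uses 4 colors, so χ(G) = 4.
A valid 4-coloring: color 1: [5, 16, 20]; color 2: [1, 4, 13, 19]; color 3: [2, 10]; color 4: [3, 6].

χ(G) = 4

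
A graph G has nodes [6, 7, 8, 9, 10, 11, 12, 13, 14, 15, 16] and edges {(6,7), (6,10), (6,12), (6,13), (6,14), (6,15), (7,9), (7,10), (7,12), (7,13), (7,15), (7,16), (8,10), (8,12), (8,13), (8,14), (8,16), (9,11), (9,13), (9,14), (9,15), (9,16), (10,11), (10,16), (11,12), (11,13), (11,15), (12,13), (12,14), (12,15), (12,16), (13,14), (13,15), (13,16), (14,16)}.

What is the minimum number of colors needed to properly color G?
χ(G) = 5

Clique number ω(G) = 5 (lower bound: χ ≥ ω).
The clique on [8, 12, 13, 14, 16] has size 5, forcing χ ≥ 5, and the coloring below uses 5 colors, so χ(G) = 5.
A valid 5-coloring: color 1: [10, 13]; color 2: [9, 12]; color 3: [15, 16]; color 4: [7, 11, 14]; color 5: [6, 8].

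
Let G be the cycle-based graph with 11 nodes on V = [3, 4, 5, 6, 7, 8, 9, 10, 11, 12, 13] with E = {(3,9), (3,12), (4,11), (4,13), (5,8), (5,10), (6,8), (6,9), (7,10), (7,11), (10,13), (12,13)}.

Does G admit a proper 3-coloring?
A valid 3-coloring: color 1: [3, 5, 6, 7, 13]; color 2: [8, 9, 10, 11, 12]; color 3: [4].
(χ(G) = 3 ≤ 3.)

Yes, G is 3-colorable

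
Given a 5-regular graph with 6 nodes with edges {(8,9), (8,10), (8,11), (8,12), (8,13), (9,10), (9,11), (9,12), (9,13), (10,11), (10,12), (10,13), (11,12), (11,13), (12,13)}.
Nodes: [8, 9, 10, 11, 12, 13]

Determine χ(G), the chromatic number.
Clique number ω(G) = 6 (lower bound: χ ≥ ω).
The clique on [8, 9, 10, 11, 12, 13] has size 6, forcing χ ≥ 6, and the coloring below uses 6 colors, so χ(G) = 6.
A valid 6-coloring: color 1: [8]; color 2: [9]; color 3: [10]; color 4: [11]; color 5: [12]; color 6: [13].

χ(G) = 6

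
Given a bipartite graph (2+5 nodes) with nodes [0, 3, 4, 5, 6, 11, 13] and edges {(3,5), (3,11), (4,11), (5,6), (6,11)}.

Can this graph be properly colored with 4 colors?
A valid 4-coloring: color 1: [0, 5, 11, 13]; color 2: [3, 4, 6].
(χ(G) = 2 ≤ 4.)

Yes, G is 4-colorable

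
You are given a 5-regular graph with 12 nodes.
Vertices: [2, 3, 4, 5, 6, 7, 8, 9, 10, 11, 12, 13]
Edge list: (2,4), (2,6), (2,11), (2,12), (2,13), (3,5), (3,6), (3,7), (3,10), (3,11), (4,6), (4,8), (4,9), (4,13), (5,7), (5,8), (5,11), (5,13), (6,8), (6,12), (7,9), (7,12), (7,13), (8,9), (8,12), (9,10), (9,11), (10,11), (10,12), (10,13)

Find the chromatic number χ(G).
χ(G) = 4

Clique number ω(G) = 3 (lower bound: χ ≥ ω).
Suppose a proper 3-coloring c exists. The clique [2, 4, 6] takes 3 distinct colors; by symmetry let c(2) = 1, c(4) = 2, c(6) = 3.
- Vertex 8: neighbors [4, 6] already have colors [2, 3] ⇒ c(8) = 1.
- Vertex 9: neighbors [8, 4] already have colors [1, 2] ⇒ c(9) = 3.
- Vertex 11: neighbors [2, 9] already have colors [1, 3] ⇒ c(11) = 2.
- Vertex 3: neighbors [11, 6] already have colors [2, 3] ⇒ c(3) = 1.
- Vertex 10: neighbors [3, 11, 9] already have colors [1, 2, 3] — all 3 colors blocked. Contradiction.
The forced assignments end in a contradiction, so G has no proper 3-coloring (χ ≥ 4).
The coloring below uses 4 colors, so χ(G) = 4.
A valid 4-coloring: color 1: [2, 3, 8]; color 2: [4, 7, 11]; color 3: [5, 6, 10]; color 4: [9, 12, 13].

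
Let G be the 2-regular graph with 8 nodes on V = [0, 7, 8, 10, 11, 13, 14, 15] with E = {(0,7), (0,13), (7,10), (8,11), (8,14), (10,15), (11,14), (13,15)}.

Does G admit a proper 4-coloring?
A valid 4-coloring: color 1: [10, 11, 13]; color 2: [7, 14, 15]; color 3: [0, 8].
(χ(G) = 3 ≤ 4.)

Yes, G is 4-colorable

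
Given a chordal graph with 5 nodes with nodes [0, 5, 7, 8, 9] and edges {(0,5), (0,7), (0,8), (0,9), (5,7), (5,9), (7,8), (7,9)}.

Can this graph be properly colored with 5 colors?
A valid 5-coloring: color 1: [7]; color 2: [0]; color 3: [8, 9]; color 4: [5].
(χ(G) = 4 ≤ 5.)

Yes, G is 5-colorable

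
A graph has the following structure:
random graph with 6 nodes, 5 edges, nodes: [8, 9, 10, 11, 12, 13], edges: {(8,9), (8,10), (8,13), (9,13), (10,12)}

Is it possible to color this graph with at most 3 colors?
Yes, G is 3-colorable

A valid 3-coloring: color 1: [8, 11, 12]; color 2: [10, 13]; color 3: [9].
(χ(G) = 3 ≤ 3.)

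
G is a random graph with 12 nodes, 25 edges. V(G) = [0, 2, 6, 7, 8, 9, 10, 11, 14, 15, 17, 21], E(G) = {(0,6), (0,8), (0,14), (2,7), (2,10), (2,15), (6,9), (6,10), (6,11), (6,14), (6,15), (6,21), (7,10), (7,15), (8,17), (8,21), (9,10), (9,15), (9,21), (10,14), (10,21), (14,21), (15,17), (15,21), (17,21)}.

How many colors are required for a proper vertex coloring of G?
Clique number ω(G) = 4 (lower bound: χ ≥ ω).
The clique on [6, 9, 10, 21] has size 4, forcing χ ≥ 4, and the coloring below uses 4 colors, so χ(G) = 4.
A valid 4-coloring: color 1: [0, 2, 11, 21]; color 2: [6, 7, 17]; color 3: [8, 10, 15]; color 4: [9, 14].

χ(G) = 4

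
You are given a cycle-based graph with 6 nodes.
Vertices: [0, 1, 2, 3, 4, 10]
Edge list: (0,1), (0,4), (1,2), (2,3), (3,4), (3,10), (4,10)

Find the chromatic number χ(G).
χ(G) = 3

Clique number ω(G) = 3 (lower bound: χ ≥ ω).
The clique on [3, 4, 10] has size 3, forcing χ ≥ 3, and the coloring below uses 3 colors, so χ(G) = 3.
A valid 3-coloring: color 1: [1, 4]; color 2: [0, 3]; color 3: [2, 10].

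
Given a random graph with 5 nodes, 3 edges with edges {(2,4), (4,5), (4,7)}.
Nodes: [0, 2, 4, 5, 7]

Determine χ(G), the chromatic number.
χ(G) = 2

Clique number ω(G) = 2 (lower bound: χ ≥ ω).
The graph is bipartite (no odd cycle), so 2 colors suffice: χ(G) = 2.
A valid 2-coloring: color 1: [0, 4]; color 2: [2, 5, 7].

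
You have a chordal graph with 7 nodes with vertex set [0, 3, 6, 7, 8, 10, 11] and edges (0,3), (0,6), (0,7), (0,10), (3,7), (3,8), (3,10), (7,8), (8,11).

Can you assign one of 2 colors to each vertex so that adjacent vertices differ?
The clique on vertices [0, 3, 10] has size 3 > 2, so it alone needs 3 colors.

No, G is not 2-colorable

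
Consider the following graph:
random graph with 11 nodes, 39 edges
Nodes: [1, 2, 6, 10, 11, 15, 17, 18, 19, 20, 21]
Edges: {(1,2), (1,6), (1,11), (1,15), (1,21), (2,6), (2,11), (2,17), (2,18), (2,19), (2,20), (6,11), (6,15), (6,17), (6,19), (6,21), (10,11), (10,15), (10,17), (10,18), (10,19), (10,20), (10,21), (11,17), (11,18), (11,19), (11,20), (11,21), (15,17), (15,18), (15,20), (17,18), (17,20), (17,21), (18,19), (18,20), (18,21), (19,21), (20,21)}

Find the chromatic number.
χ(G) = 6

Clique number ω(G) = 6 (lower bound: χ ≥ ω).
The clique on [10, 11, 17, 18, 20, 21] has size 6, forcing χ ≥ 6, and the coloring below uses 6 colors, so χ(G) = 6.
A valid 6-coloring: color 1: [11, 15]; color 2: [1, 17, 19]; color 3: [2, 21]; color 4: [6, 18]; color 5: [10]; color 6: [20].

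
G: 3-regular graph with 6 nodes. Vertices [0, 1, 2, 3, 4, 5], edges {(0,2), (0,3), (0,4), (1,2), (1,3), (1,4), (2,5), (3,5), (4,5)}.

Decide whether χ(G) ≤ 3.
A valid 3-coloring: color 1: [2, 3, 4]; color 2: [0, 1, 5].
(χ(G) = 2 ≤ 3.)

Yes, G is 3-colorable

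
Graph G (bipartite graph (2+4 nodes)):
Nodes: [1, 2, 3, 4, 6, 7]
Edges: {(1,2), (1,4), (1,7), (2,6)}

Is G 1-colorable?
Edge (1,2) forces its endpoints to differ, so 1 color is not enough.

No, G is not 1-colorable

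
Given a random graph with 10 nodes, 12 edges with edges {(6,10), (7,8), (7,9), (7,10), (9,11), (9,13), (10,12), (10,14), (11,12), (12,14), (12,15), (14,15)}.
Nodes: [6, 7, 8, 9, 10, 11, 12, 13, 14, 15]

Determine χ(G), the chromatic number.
Clique number ω(G) = 3 (lower bound: χ ≥ ω).
The clique on [10, 12, 14] has size 3, forcing χ ≥ 3, and the coloring below uses 3 colors, so χ(G) = 3.
A valid 3-coloring: color 1: [8, 9, 10, 15]; color 2: [6, 7, 12, 13]; color 3: [11, 14].

χ(G) = 3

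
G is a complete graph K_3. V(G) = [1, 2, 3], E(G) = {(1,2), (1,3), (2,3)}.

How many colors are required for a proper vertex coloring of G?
Clique number ω(G) = 3 (lower bound: χ ≥ ω).
The clique on [1, 2, 3] has size 3, forcing χ ≥ 3, and the coloring below uses 3 colors, so χ(G) = 3.
A valid 3-coloring: color 1: [2]; color 2: [3]; color 3: [1].

χ(G) = 3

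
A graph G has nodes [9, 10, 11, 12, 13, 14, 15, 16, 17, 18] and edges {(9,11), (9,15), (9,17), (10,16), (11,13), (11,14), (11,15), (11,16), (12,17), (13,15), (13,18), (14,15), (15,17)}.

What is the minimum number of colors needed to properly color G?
χ(G) = 3

Clique number ω(G) = 3 (lower bound: χ ≥ ω).
The clique on [9, 11, 15] has size 3, forcing χ ≥ 3, and the coloring below uses 3 colors, so χ(G) = 3.
A valid 3-coloring: color 1: [12, 15, 16, 18]; color 2: [10, 11, 17]; color 3: [9, 13, 14].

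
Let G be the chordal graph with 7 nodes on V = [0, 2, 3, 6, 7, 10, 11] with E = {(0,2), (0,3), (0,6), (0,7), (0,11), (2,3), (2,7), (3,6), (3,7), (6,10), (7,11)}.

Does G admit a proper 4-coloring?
A valid 4-coloring: color 1: [0, 10]; color 2: [6, 7]; color 3: [3, 11]; color 4: [2].
(χ(G) = 4 ≤ 4.)

Yes, G is 4-colorable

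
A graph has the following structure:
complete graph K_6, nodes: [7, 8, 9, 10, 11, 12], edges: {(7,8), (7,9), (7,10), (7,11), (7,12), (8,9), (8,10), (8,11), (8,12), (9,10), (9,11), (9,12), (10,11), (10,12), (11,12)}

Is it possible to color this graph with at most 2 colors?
The clique on vertices [7, 8, 9, 10, 11, 12] has size 6 > 2, so it alone needs 6 colors.

No, G is not 2-colorable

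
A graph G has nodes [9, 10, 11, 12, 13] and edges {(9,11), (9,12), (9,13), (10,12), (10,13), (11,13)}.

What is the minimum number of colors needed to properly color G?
χ(G) = 3

Clique number ω(G) = 3 (lower bound: χ ≥ ω).
The clique on [9, 11, 13] has size 3, forcing χ ≥ 3, and the coloring below uses 3 colors, so χ(G) = 3.
A valid 3-coloring: color 1: [9, 10]; color 2: [12, 13]; color 3: [11].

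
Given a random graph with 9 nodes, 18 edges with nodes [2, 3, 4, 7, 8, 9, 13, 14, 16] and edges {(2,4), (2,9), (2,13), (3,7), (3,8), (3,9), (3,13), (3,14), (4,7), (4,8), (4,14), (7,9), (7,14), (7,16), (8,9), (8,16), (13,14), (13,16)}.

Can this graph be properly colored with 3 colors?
Suppose a proper 3-coloring c exists. The clique [3, 7, 9] takes 3 distinct colors; by symmetry let c(3) = 1, c(7) = 2, c(9) = 3.
- Vertex 8: neighbors [3, 9] already have colors [1, 3] ⇒ c(8) = 2.
- Vertex 14: neighbors [3, 7] already have colors [1, 2] ⇒ c(14) = 3.
- Vertex 13: neighbors [3, 14] already have colors [1, 3] ⇒ c(13) = 2.
- Vertex 2: neighbors [13, 9] already have colors [2, 3] ⇒ c(2) = 1.
- Vertex 4: neighbors [2, 7, 14] already have colors [1, 2, 3] — all 3 colors blocked. Contradiction.
The forced assignments end in a contradiction, so G has no proper 3-coloring (χ ≥ 4).

No, G is not 3-colorable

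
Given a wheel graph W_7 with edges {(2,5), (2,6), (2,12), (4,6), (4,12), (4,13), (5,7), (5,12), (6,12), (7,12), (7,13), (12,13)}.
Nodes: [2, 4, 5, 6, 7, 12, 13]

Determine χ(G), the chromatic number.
χ(G) = 3

Clique number ω(G) = 3 (lower bound: χ ≥ ω).
The clique on [2, 5, 12] has size 3, forcing χ ≥ 3, and the coloring below uses 3 colors, so χ(G) = 3.
A valid 3-coloring: color 1: [12]; color 2: [2, 4, 7]; color 3: [5, 6, 13].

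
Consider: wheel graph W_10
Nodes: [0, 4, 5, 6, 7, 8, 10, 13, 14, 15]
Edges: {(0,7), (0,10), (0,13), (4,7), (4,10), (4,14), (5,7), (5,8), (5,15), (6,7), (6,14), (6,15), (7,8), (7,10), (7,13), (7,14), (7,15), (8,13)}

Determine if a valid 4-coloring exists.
Yes, G is 4-colorable

A valid 4-coloring: color 1: [7]; color 2: [5, 10, 13, 14]; color 3: [0, 4, 8, 15]; color 4: [6].
(χ(G) = 4 ≤ 4.)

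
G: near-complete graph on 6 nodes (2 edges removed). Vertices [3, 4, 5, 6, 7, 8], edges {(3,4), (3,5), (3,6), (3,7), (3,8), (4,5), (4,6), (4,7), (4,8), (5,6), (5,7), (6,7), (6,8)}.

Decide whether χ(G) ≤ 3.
The clique on vertices [3, 4, 5, 6, 7] has size 5 > 3, so it alone needs 5 colors.

No, G is not 3-colorable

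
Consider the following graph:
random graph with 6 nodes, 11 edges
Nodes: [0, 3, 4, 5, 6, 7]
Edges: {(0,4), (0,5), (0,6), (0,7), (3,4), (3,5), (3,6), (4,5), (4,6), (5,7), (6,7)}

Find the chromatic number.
Clique number ω(G) = 3 (lower bound: χ ≥ ω).
The clique on [0, 4, 5] has size 3, forcing χ ≥ 3, and the coloring below uses 3 colors, so χ(G) = 3.
A valid 3-coloring: color 1: [5, 6]; color 2: [0, 3]; color 3: [4, 7].

χ(G) = 3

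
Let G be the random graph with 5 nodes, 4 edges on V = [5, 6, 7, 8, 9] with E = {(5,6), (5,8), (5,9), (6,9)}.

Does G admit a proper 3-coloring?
A valid 3-coloring: color 1: [5, 7]; color 2: [6, 8]; color 3: [9].
(χ(G) = 3 ≤ 3.)

Yes, G is 3-colorable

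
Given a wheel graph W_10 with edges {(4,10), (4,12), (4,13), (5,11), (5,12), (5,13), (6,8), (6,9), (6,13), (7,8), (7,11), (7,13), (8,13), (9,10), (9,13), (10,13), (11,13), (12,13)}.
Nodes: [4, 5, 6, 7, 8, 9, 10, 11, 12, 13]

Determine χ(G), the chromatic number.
χ(G) = 4

Clique number ω(G) = 3 (lower bound: χ ≥ ω).
Odd cycle [10, 4, 12, 5, 11, 7, 8, 6, 9] needs 3 colors (χ ≥ 3).
Vertex 13 is adjacent to every vertex of [4, 5, 6, 7, 8, 9, 10, 11, 12], which already need 3 colors among themselves, so 13 needs a new color (χ ≥ 4).
The coloring below uses 4 colors, so χ(G) = 4.
A valid 4-coloring: color 1: [13]; color 2: [6, 10, 11, 12]; color 3: [4, 5, 7, 9]; color 4: [8].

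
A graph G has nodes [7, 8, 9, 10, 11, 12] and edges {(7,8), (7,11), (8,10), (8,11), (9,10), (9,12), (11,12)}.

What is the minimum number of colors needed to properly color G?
χ(G) = 3

Clique number ω(G) = 3 (lower bound: χ ≥ ω).
The clique on [7, 8, 11] has size 3, forcing χ ≥ 3, and the coloring below uses 3 colors, so χ(G) = 3.
A valid 3-coloring: color 1: [9, 11]; color 2: [8, 12]; color 3: [7, 10].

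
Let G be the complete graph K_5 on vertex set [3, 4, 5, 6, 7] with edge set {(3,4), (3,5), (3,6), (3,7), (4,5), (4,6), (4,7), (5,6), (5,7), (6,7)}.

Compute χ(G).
χ(G) = 5

Clique number ω(G) = 5 (lower bound: χ ≥ ω).
The clique on [3, 4, 5, 6, 7] has size 5, forcing χ ≥ 5, and the coloring below uses 5 colors, so χ(G) = 5.
A valid 5-coloring: color 1: [3]; color 2: [6]; color 3: [5]; color 4: [4]; color 5: [7].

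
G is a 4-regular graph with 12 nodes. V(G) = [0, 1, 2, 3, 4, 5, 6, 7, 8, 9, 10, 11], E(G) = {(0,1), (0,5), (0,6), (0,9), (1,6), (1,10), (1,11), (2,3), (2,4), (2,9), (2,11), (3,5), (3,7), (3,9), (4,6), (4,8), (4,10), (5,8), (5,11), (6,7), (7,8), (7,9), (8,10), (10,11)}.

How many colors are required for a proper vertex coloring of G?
χ(G) = 3

Clique number ω(G) = 3 (lower bound: χ ≥ ω).
The clique on [0, 1, 6] has size 3, forcing χ ≥ 3, and the coloring below uses 3 colors, so χ(G) = 3.
A valid 3-coloring: color 1: [0, 2, 7, 10]; color 2: [3, 6, 8, 11]; color 3: [1, 4, 5, 9].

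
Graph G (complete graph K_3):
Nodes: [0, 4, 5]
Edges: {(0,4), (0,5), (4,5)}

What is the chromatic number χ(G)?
Clique number ω(G) = 3 (lower bound: χ ≥ ω).
The clique on [0, 4, 5] has size 3, forcing χ ≥ 3, and the coloring below uses 3 colors, so χ(G) = 3.
A valid 3-coloring: color 1: [5]; color 2: [4]; color 3: [0].

χ(G) = 3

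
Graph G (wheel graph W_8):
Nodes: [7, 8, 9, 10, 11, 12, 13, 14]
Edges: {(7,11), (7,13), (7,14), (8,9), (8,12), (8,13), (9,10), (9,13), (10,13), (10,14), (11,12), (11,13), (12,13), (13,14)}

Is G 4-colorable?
Yes, G is 4-colorable

A valid 4-coloring: color 1: [13]; color 2: [8, 10, 11]; color 3: [7, 9, 12]; color 4: [14].
(χ(G) = 4 ≤ 4.)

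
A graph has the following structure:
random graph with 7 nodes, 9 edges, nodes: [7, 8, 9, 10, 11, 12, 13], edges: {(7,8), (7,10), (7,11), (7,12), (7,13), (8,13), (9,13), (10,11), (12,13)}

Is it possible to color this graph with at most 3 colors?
Yes, G is 3-colorable

A valid 3-coloring: color 1: [7, 9]; color 2: [11, 13]; color 3: [8, 10, 12].
(χ(G) = 3 ≤ 3.)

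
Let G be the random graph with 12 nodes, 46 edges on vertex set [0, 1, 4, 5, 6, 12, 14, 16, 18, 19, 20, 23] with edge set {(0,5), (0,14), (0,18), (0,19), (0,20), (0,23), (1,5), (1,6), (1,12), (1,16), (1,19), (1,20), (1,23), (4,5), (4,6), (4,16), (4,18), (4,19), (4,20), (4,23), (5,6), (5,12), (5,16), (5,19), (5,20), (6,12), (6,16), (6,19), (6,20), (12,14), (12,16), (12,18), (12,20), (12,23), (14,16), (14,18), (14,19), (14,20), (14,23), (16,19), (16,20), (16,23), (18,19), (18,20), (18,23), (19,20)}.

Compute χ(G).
χ(G) = 6

Clique number ω(G) = 6 (lower bound: χ ≥ ω).
The clique on [1, 5, 6, 16, 19, 20] has size 6, forcing χ ≥ 6, and the coloring below uses 6 colors, so χ(G) = 6.
A valid 6-coloring: color 1: [20, 23]; color 2: [12, 19]; color 3: [0, 16]; color 4: [5, 18]; color 5: [1, 4, 14]; color 6: [6].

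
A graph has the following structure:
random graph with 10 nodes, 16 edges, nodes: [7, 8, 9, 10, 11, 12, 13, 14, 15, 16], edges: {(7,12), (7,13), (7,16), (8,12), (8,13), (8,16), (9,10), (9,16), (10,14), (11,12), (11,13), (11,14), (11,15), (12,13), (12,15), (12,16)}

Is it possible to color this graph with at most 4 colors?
A valid 4-coloring: color 1: [9, 12, 14]; color 2: [7, 8, 10, 11]; color 3: [13, 15, 16].
(χ(G) = 3 ≤ 4.)

Yes, G is 4-colorable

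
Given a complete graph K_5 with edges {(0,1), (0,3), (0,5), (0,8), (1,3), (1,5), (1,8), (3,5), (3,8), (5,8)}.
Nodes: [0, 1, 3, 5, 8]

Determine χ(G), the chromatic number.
χ(G) = 5

Clique number ω(G) = 5 (lower bound: χ ≥ ω).
The clique on [0, 1, 3, 5, 8] has size 5, forcing χ ≥ 5, and the coloring below uses 5 colors, so χ(G) = 5.
A valid 5-coloring: color 1: [3]; color 2: [8]; color 3: [0]; color 4: [5]; color 5: [1].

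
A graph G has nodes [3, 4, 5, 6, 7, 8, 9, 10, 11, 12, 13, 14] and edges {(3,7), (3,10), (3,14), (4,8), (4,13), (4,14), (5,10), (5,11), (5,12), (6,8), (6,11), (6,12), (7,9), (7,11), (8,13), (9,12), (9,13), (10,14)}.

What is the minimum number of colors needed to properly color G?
Clique number ω(G) = 3 (lower bound: χ ≥ ω).
The clique on [3, 10, 14] has size 3, forcing χ ≥ 3, and the coloring below uses 3 colors, so χ(G) = 3.
A valid 3-coloring: color 1: [3, 4, 5, 6, 9]; color 2: [7, 10, 12, 13]; color 3: [8, 11, 14].

χ(G) = 3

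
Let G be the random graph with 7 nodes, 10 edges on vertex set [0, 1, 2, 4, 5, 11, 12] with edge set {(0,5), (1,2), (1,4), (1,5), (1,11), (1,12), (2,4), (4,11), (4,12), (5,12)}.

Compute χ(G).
Clique number ω(G) = 3 (lower bound: χ ≥ ω).
The clique on [1, 2, 4] has size 3, forcing χ ≥ 3, and the coloring below uses 3 colors, so χ(G) = 3.
A valid 3-coloring: color 1: [0, 1]; color 2: [4, 5]; color 3: [2, 11, 12].

χ(G) = 3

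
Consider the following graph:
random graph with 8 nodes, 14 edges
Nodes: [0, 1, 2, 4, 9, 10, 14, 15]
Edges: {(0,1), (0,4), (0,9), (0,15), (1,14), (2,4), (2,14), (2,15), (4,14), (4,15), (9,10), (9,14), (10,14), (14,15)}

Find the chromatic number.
χ(G) = 4

Clique number ω(G) = 4 (lower bound: χ ≥ ω).
The clique on [2, 4, 14, 15] has size 4, forcing χ ≥ 4, and the coloring below uses 4 colors, so χ(G) = 4.
A valid 4-coloring: color 1: [0, 14]; color 2: [1, 4, 9]; color 3: [10, 15]; color 4: [2].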